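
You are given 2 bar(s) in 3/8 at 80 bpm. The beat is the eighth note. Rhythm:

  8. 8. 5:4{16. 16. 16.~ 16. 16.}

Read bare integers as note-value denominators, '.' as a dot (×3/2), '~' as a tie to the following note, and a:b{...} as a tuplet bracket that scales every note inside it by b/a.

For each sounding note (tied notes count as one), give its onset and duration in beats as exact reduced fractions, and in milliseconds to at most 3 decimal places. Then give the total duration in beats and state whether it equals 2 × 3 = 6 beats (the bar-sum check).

1) 0.0ms=0b +1125.0ms=3/2b
2) 1125.0ms=3/2b +1125.0ms=3/2b
3) 2250.0ms=3b +450.0ms=3/5b
4) 2700.0ms=18/5b +450.0ms=3/5b
5) 3150.0ms=21/5b +900.0ms=6/5b
6) 4050.0ms=27/5b +450.0ms=3/5b
Σ=6b of 6 (80bpm 3/8) — PASS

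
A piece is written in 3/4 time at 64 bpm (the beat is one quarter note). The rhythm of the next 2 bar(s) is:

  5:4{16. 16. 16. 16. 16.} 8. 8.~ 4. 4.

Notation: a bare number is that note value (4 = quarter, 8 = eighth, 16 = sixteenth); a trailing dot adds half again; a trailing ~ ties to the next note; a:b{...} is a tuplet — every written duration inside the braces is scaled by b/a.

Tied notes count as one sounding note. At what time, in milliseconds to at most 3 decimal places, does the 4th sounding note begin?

note 4 onset = 9/10b = 843.75ms

1. 0.0ms @ 0 + 281.25ms (3/10)
2. 281.25ms @ 3/10 + 281.25ms (3/10)
3. 562.5ms @ 3/5 + 281.25ms (3/10)
4. 843.75ms @ 9/10 + 281.25ms (3/10)
5. 1125.0ms @ 6/5 + 281.25ms (3/10)
6. 1406.25ms @ 3/2 + 703.125ms (3/4)
7. 2109.375ms @ 9/4 + 2109.375ms (9/4)
8. 4218.75ms @ 9/2 + 1406.25ms (3/2)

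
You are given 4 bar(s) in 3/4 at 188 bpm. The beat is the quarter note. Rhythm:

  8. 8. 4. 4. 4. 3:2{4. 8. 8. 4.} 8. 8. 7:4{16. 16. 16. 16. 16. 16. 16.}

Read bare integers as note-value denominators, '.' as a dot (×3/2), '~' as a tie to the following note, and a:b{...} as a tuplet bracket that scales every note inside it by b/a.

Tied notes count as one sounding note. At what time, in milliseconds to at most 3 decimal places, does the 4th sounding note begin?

note 4 onset = 3b = 957.447ms

1. 0.0ms @ 0 + 239.362ms (3/4)
2. 239.362ms @ 3/4 + 239.362ms (3/4)
3. 478.723ms @ 3/2 + 478.723ms (3/2)
4. 957.447ms @ 3 + 478.723ms (3/2)
5. 1436.17ms @ 9/2 + 478.723ms (3/2)
6. 1914.894ms @ 6 + 319.149ms (1)
7. 2234.043ms @ 7 + 159.574ms (1/2)
8. 2393.617ms @ 15/2 + 159.574ms (1/2)
9. 2553.191ms @ 8 + 319.149ms (1)
10. 2872.34ms @ 9 + 239.362ms (3/4)
11. 3111.702ms @ 39/4 + 239.362ms (3/4)
12. 3351.064ms @ 21/2 + 68.389ms (3/14)
13. 3419.453ms @ 75/7 + 68.389ms (3/14)
14. 3487.842ms @ 153/14 + 68.389ms (3/14)
15. 3556.231ms @ 78/7 + 68.389ms (3/14)
16. 3624.62ms @ 159/14 + 68.389ms (3/14)
17. 3693.009ms @ 81/7 + 68.389ms (3/14)
18. 3761.398ms @ 165/14 + 68.389ms (3/14)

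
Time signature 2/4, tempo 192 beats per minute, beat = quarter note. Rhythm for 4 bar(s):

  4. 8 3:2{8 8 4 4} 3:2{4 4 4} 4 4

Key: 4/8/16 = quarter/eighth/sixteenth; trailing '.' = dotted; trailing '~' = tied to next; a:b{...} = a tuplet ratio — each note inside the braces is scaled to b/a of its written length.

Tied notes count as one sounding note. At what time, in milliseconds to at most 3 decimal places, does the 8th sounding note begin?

1. 0.0ms @ 0 + 468.75ms (3/2)
2. 468.75ms @ 3/2 + 156.25ms (1/2)
3. 625.0ms @ 2 + 104.167ms (1/3)
4. 729.167ms @ 7/3 + 104.167ms (1/3)
5. 833.333ms @ 8/3 + 208.333ms (2/3)
6. 1041.667ms @ 10/3 + 208.333ms (2/3)
7. 1250.0ms @ 4 + 208.333ms (2/3)
8. 1458.333ms @ 14/3 + 208.333ms (2/3)
9. 1666.667ms @ 16/3 + 208.333ms (2/3)
10. 1875.0ms @ 6 + 312.5ms (1)
11. 2187.5ms @ 7 + 312.5ms (1)

note 8 onset = 14/3b = 1458.333ms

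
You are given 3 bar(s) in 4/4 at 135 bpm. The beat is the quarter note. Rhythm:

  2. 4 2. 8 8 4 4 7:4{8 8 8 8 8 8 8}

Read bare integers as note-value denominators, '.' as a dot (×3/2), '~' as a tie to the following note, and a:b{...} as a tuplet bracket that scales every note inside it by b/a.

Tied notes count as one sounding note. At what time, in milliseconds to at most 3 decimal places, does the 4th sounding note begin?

1. 0.0ms @ 0 + 1333.333ms (3)
2. 1333.333ms @ 3 + 444.444ms (1)
3. 1777.778ms @ 4 + 1333.333ms (3)
4. 3111.111ms @ 7 + 222.222ms (1/2)
5. 3333.333ms @ 15/2 + 222.222ms (1/2)
6. 3555.556ms @ 8 + 444.444ms (1)
7. 4000.0ms @ 9 + 444.444ms (1)
8. 4444.444ms @ 10 + 126.984ms (2/7)
9. 4571.429ms @ 72/7 + 126.984ms (2/7)
10. 4698.413ms @ 74/7 + 126.984ms (2/7)
11. 4825.397ms @ 76/7 + 126.984ms (2/7)
12. 4952.381ms @ 78/7 + 126.984ms (2/7)
13. 5079.365ms @ 80/7 + 126.984ms (2/7)
14. 5206.349ms @ 82/7 + 126.984ms (2/7)

note 4 onset = 7b = 3111.111ms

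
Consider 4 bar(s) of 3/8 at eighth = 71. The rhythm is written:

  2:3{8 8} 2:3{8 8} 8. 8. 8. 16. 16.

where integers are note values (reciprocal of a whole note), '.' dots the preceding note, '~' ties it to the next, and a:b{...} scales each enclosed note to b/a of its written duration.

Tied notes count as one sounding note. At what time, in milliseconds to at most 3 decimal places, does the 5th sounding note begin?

note 5 onset = 6b = 5070.423ms

1. 0.0ms @ 0 + 1267.606ms (3/2)
2. 1267.606ms @ 3/2 + 1267.606ms (3/2)
3. 2535.211ms @ 3 + 1267.606ms (3/2)
4. 3802.817ms @ 9/2 + 1267.606ms (3/2)
5. 5070.423ms @ 6 + 1267.606ms (3/2)
6. 6338.028ms @ 15/2 + 1267.606ms (3/2)
7. 7605.634ms @ 9 + 1267.606ms (3/2)
8. 8873.239ms @ 21/2 + 633.803ms (3/4)
9. 9507.042ms @ 45/4 + 633.803ms (3/4)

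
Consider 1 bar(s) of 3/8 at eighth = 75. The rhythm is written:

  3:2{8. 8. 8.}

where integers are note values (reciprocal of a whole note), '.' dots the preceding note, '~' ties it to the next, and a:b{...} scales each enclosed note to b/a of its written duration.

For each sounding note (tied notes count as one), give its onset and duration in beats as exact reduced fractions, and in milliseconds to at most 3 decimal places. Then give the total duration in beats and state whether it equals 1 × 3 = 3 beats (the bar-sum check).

1) 0.0ms=0b +800.0ms=1b
2) 800.0ms=1b +800.0ms=1b
3) 1600.0ms=2b +800.0ms=1b
Σ=3b of 3 (75bpm 3/8) — PASS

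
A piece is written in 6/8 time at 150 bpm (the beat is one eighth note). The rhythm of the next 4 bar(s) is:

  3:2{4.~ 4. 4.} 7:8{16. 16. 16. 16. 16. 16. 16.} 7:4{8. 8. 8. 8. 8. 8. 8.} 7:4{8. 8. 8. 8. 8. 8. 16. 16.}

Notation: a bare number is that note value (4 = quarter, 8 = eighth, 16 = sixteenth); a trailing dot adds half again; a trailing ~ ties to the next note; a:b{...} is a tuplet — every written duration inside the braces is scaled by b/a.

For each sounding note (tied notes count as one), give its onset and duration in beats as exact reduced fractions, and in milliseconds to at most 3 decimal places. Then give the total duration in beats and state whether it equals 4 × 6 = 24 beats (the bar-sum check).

1) 0.0ms=0b +1600.0ms=4b
2) 1600.0ms=4b +800.0ms=2b
3) 2400.0ms=6b +342.857ms=6/7b
4) 2742.857ms=48/7b +342.857ms=6/7b
5) 3085.714ms=54/7b +342.857ms=6/7b
6) 3428.571ms=60/7b +342.857ms=6/7b
7) 3771.429ms=66/7b +342.857ms=6/7b
8) 4114.286ms=72/7b +342.857ms=6/7b
9) 4457.143ms=78/7b +342.857ms=6/7b
10) 4800.0ms=12b +342.857ms=6/7b
11) 5142.857ms=90/7b +342.857ms=6/7b
12) 5485.714ms=96/7b +342.857ms=6/7b
13) 5828.571ms=102/7b +342.857ms=6/7b
14) 6171.429ms=108/7b +342.857ms=6/7b
15) 6514.286ms=114/7b +342.857ms=6/7b
16) 6857.143ms=120/7b +342.857ms=6/7b
17) 7200.0ms=18b +342.857ms=6/7b
18) 7542.857ms=132/7b +342.857ms=6/7b
19) 7885.714ms=138/7b +342.857ms=6/7b
20) 8228.571ms=144/7b +342.857ms=6/7b
21) 8571.429ms=150/7b +342.857ms=6/7b
22) 8914.286ms=156/7b +342.857ms=6/7b
23) 9257.143ms=162/7b +171.429ms=3/7b
24) 9428.571ms=165/7b +171.429ms=3/7b
Σ=24b of 24 (150bpm 6/8) — PASS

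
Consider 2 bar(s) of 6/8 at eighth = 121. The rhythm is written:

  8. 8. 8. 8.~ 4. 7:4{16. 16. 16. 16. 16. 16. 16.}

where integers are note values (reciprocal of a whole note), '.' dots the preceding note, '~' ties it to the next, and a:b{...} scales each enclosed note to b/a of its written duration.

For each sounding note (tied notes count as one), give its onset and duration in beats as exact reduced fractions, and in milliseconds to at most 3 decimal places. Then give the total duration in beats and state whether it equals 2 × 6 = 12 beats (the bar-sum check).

1) 0.0ms=0b +743.802ms=3/2b
2) 743.802ms=3/2b +743.802ms=3/2b
3) 1487.603ms=3b +743.802ms=3/2b
4) 2231.405ms=9/2b +2231.405ms=9/2b
5) 4462.81ms=9b +212.515ms=3/7b
6) 4675.325ms=66/7b +212.515ms=3/7b
7) 4887.839ms=69/7b +212.515ms=3/7b
8) 5100.354ms=72/7b +212.515ms=3/7b
9) 5312.869ms=75/7b +212.515ms=3/7b
10) 5525.384ms=78/7b +212.515ms=3/7b
11) 5737.898ms=81/7b +212.515ms=3/7b
Σ=12b of 12 (121bpm 6/8) — PASS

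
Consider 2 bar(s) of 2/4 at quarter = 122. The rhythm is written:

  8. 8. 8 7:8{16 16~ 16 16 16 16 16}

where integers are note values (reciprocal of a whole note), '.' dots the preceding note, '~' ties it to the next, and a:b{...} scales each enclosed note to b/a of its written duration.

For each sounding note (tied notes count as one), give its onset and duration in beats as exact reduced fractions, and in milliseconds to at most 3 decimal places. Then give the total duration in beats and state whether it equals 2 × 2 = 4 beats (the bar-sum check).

1) 0.0ms=0b +368.852ms=3/4b
2) 368.852ms=3/4b +368.852ms=3/4b
3) 737.705ms=3/2b +245.902ms=1/2b
4) 983.607ms=2b +140.515ms=2/7b
5) 1124.122ms=16/7b +281.03ms=4/7b
6) 1405.152ms=20/7b +140.515ms=2/7b
7) 1545.667ms=22/7b +140.515ms=2/7b
8) 1686.183ms=24/7b +140.515ms=2/7b
9) 1826.698ms=26/7b +140.515ms=2/7b
Σ=4b of 4 (122bpm 2/4) — PASS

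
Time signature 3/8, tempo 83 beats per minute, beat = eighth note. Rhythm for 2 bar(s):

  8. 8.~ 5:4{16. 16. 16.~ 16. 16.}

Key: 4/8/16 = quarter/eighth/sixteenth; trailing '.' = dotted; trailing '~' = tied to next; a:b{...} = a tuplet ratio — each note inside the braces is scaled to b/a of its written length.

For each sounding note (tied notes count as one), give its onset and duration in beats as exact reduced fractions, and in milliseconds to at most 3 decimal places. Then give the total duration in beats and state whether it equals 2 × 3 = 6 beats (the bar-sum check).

1) 0.0ms=0b +1084.337ms=3/2b
2) 1084.337ms=3/2b +1518.072ms=21/10b
3) 2602.41ms=18/5b +433.735ms=3/5b
4) 3036.145ms=21/5b +867.47ms=6/5b
5) 3903.614ms=27/5b +433.735ms=3/5b
Σ=6b of 6 (83bpm 3/8) — PASS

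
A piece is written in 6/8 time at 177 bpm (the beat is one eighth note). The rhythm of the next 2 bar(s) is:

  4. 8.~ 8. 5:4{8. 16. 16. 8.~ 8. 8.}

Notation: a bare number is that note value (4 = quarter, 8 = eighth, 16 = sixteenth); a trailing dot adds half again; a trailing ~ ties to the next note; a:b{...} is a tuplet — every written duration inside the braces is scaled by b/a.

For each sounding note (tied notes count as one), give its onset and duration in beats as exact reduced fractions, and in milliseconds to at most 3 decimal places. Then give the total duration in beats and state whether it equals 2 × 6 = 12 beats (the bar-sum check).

1) 0.0ms=0b +1016.949ms=3b
2) 1016.949ms=3b +1016.949ms=3b
3) 2033.898ms=6b +406.78ms=6/5b
4) 2440.678ms=36/5b +203.39ms=3/5b
5) 2644.068ms=39/5b +203.39ms=3/5b
6) 2847.458ms=42/5b +813.559ms=12/5b
7) 3661.017ms=54/5b +406.78ms=6/5b
Σ=12b of 12 (177bpm 6/8) — PASS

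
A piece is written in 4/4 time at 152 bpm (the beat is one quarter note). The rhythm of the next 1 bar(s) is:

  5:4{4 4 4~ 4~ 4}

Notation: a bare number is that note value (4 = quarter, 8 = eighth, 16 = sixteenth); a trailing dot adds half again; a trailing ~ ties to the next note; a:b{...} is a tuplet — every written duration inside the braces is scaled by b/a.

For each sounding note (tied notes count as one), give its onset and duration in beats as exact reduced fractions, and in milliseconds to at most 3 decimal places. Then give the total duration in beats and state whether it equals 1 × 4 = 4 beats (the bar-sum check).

1) 0.0ms=0b +315.789ms=4/5b
2) 315.789ms=4/5b +315.789ms=4/5b
3) 631.579ms=8/5b +947.368ms=12/5b
Σ=4b of 4 (152bpm 4/4) — PASS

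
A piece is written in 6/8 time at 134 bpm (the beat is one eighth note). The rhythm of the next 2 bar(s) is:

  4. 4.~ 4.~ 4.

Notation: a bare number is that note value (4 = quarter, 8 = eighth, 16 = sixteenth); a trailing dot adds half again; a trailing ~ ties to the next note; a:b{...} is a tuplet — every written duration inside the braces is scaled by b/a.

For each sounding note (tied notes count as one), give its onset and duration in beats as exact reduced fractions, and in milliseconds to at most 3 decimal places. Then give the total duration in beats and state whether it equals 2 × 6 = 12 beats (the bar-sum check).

1) 0.0ms=0b +1343.284ms=3b
2) 1343.284ms=3b +4029.851ms=9b
Σ=12b of 12 (134bpm 6/8) — PASS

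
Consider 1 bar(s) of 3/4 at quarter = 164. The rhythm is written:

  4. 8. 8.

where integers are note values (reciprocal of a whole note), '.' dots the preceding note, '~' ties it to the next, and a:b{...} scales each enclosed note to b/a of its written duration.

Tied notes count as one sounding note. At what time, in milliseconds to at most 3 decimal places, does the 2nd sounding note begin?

note 2 onset = 3/2b = 548.78ms

1. 0.0ms @ 0 + 548.78ms (3/2)
2. 548.78ms @ 3/2 + 274.39ms (3/4)
3. 823.171ms @ 9/4 + 274.39ms (3/4)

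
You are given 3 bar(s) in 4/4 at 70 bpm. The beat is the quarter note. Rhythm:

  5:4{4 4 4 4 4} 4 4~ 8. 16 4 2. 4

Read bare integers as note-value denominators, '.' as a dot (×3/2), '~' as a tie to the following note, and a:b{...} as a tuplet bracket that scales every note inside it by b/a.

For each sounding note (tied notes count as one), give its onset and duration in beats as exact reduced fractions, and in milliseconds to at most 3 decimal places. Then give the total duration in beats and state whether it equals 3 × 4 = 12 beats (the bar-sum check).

1) 0.0ms=0b +685.714ms=4/5b
2) 685.714ms=4/5b +685.714ms=4/5b
3) 1371.429ms=8/5b +685.714ms=4/5b
4) 2057.143ms=12/5b +685.714ms=4/5b
5) 2742.857ms=16/5b +685.714ms=4/5b
6) 3428.571ms=4b +857.143ms=1b
7) 4285.714ms=5b +1500.0ms=7/4b
8) 5785.714ms=27/4b +214.286ms=1/4b
9) 6000.0ms=7b +857.143ms=1b
10) 6857.143ms=8b +2571.429ms=3b
11) 9428.571ms=11b +857.143ms=1b
Σ=12b of 12 (70bpm 4/4) — PASS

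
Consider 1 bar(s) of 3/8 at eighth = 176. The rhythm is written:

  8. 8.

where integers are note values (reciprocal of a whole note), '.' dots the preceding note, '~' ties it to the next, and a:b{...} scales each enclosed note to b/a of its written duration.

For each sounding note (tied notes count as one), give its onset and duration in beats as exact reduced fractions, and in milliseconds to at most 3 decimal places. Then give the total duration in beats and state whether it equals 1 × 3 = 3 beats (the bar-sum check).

1) 0.0ms=0b +511.364ms=3/2b
2) 511.364ms=3/2b +511.364ms=3/2b
Σ=3b of 3 (176bpm 3/8) — PASS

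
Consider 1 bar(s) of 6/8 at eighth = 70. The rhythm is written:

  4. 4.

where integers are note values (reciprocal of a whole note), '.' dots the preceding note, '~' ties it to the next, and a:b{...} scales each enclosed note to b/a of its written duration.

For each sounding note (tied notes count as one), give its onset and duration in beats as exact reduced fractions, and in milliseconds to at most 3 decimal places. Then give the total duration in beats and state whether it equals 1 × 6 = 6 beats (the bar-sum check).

1) 0.0ms=0b +2571.429ms=3b
2) 2571.429ms=3b +2571.429ms=3b
Σ=6b of 6 (70bpm 6/8) — PASS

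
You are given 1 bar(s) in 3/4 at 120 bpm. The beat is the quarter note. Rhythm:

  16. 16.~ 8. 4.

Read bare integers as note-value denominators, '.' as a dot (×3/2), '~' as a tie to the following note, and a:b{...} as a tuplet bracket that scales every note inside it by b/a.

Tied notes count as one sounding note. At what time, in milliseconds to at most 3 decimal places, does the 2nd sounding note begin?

note 2 onset = 3/8b = 187.5ms

1. 0.0ms @ 0 + 187.5ms (3/8)
2. 187.5ms @ 3/8 + 562.5ms (9/8)
3. 750.0ms @ 3/2 + 750.0ms (3/2)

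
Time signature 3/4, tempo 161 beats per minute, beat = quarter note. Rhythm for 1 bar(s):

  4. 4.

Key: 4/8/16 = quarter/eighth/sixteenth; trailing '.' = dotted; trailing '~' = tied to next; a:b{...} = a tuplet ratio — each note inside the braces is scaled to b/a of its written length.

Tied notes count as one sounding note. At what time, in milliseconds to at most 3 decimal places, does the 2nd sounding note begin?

1. 0.0ms @ 0 + 559.006ms (3/2)
2. 559.006ms @ 3/2 + 559.006ms (3/2)

note 2 onset = 3/2b = 559.006ms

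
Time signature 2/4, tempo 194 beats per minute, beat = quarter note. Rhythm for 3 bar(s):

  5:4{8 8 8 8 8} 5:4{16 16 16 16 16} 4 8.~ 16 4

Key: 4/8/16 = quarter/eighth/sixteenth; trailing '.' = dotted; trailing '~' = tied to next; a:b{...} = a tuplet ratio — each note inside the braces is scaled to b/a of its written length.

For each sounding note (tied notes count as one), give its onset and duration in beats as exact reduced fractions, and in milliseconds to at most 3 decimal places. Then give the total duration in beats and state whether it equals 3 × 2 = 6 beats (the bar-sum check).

1) 0.0ms=0b +123.711ms=2/5b
2) 123.711ms=2/5b +123.711ms=2/5b
3) 247.423ms=4/5b +123.711ms=2/5b
4) 371.134ms=6/5b +123.711ms=2/5b
5) 494.845ms=8/5b +123.711ms=2/5b
6) 618.557ms=2b +61.856ms=1/5b
7) 680.412ms=11/5b +61.856ms=1/5b
8) 742.268ms=12/5b +61.856ms=1/5b
9) 804.124ms=13/5b +61.856ms=1/5b
10) 865.979ms=14/5b +61.856ms=1/5b
11) 927.835ms=3b +309.278ms=1b
12) 1237.113ms=4b +309.278ms=1b
13) 1546.392ms=5b +309.278ms=1b
Σ=6b of 6 (194bpm 2/4) — PASS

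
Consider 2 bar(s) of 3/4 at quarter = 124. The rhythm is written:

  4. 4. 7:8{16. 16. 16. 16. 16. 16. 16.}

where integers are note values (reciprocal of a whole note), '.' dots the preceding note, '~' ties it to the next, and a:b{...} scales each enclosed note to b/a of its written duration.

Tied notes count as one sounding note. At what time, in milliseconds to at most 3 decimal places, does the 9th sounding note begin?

note 9 onset = 39/7b = 2695.853ms

1. 0.0ms @ 0 + 725.806ms (3/2)
2. 725.806ms @ 3/2 + 725.806ms (3/2)
3. 1451.613ms @ 3 + 207.373ms (3/7)
4. 1658.986ms @ 24/7 + 207.373ms (3/7)
5. 1866.359ms @ 27/7 + 207.373ms (3/7)
6. 2073.733ms @ 30/7 + 207.373ms (3/7)
7. 2281.106ms @ 33/7 + 207.373ms (3/7)
8. 2488.479ms @ 36/7 + 207.373ms (3/7)
9. 2695.853ms @ 39/7 + 207.373ms (3/7)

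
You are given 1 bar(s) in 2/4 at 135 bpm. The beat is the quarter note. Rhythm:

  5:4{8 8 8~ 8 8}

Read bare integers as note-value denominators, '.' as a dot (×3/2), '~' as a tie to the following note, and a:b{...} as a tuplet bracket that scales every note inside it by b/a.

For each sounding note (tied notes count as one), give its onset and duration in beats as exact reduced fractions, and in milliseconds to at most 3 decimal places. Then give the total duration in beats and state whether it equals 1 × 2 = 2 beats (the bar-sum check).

1) 0.0ms=0b +177.778ms=2/5b
2) 177.778ms=2/5b +177.778ms=2/5b
3) 355.556ms=4/5b +355.556ms=4/5b
4) 711.111ms=8/5b +177.778ms=2/5b
Σ=2b of 2 (135bpm 2/4) — PASS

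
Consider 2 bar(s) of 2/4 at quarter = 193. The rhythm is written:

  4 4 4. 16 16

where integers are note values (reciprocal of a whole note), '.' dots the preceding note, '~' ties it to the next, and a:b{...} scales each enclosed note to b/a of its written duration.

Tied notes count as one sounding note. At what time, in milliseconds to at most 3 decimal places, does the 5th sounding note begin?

note 5 onset = 15/4b = 1165.803ms

1. 0.0ms @ 0 + 310.881ms (1)
2. 310.881ms @ 1 + 310.881ms (1)
3. 621.762ms @ 2 + 466.321ms (3/2)
4. 1088.083ms @ 7/2 + 77.72ms (1/4)
5. 1165.803ms @ 15/4 + 77.72ms (1/4)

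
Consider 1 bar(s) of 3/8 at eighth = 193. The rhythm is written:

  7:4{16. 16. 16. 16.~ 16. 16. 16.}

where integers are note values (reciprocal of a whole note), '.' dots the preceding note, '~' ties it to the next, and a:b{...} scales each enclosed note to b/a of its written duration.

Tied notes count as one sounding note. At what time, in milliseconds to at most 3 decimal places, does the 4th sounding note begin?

1. 0.0ms @ 0 + 133.235ms (3/7)
2. 133.235ms @ 3/7 + 133.235ms (3/7)
3. 266.469ms @ 6/7 + 133.235ms (3/7)
4. 399.704ms @ 9/7 + 266.469ms (6/7)
5. 666.173ms @ 15/7 + 133.235ms (3/7)
6. 799.408ms @ 18/7 + 133.235ms (3/7)

note 4 onset = 9/7b = 399.704ms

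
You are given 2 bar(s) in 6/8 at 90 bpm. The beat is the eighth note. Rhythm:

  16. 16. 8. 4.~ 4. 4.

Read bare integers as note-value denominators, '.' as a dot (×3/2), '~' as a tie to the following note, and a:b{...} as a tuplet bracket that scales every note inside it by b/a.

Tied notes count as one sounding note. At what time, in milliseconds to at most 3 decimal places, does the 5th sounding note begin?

note 5 onset = 9b = 6000.0ms

1. 0.0ms @ 0 + 500.0ms (3/4)
2. 500.0ms @ 3/4 + 500.0ms (3/4)
3. 1000.0ms @ 3/2 + 1000.0ms (3/2)
4. 2000.0ms @ 3 + 4000.0ms (6)
5. 6000.0ms @ 9 + 2000.0ms (3)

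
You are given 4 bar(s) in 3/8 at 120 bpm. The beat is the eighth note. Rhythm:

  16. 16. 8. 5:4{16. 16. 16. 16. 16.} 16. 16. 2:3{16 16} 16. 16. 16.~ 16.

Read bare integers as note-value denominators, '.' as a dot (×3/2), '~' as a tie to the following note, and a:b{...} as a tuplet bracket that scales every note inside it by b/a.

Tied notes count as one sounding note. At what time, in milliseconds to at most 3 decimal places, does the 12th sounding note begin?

note 12 onset = 33/4b = 4125.0ms

1. 0.0ms @ 0 + 375.0ms (3/4)
2. 375.0ms @ 3/4 + 375.0ms (3/4)
3. 750.0ms @ 3/2 + 750.0ms (3/2)
4. 1500.0ms @ 3 + 300.0ms (3/5)
5. 1800.0ms @ 18/5 + 300.0ms (3/5)
6. 2100.0ms @ 21/5 + 300.0ms (3/5)
7. 2400.0ms @ 24/5 + 300.0ms (3/5)
8. 2700.0ms @ 27/5 + 300.0ms (3/5)
9. 3000.0ms @ 6 + 375.0ms (3/4)
10. 3375.0ms @ 27/4 + 375.0ms (3/4)
11. 3750.0ms @ 15/2 + 375.0ms (3/4)
12. 4125.0ms @ 33/4 + 375.0ms (3/4)
13. 4500.0ms @ 9 + 375.0ms (3/4)
14. 4875.0ms @ 39/4 + 375.0ms (3/4)
15. 5250.0ms @ 21/2 + 750.0ms (3/2)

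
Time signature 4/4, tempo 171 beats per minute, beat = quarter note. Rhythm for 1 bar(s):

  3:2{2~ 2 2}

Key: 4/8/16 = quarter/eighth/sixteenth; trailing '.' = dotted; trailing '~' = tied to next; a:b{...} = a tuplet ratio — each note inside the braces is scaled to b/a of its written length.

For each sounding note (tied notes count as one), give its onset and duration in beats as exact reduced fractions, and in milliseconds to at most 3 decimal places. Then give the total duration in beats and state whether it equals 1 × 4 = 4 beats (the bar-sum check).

1) 0.0ms=0b +935.673ms=8/3b
2) 935.673ms=8/3b +467.836ms=4/3b
Σ=4b of 4 (171bpm 4/4) — PASS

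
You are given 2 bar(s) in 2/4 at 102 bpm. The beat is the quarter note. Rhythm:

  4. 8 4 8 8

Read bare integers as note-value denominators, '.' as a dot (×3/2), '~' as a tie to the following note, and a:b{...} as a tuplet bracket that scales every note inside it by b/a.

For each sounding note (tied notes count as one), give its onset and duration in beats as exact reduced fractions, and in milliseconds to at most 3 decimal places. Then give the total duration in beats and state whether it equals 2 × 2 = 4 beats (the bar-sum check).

1) 0.0ms=0b +882.353ms=3/2b
2) 882.353ms=3/2b +294.118ms=1/2b
3) 1176.471ms=2b +588.235ms=1b
4) 1764.706ms=3b +294.118ms=1/2b
5) 2058.824ms=7/2b +294.118ms=1/2b
Σ=4b of 4 (102bpm 2/4) — PASS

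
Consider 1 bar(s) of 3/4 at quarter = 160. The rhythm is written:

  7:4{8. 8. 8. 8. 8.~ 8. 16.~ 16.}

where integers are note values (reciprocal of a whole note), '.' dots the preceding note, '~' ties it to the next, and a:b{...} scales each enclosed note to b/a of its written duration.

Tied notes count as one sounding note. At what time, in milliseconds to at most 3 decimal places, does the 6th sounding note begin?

1. 0.0ms @ 0 + 160.714ms (3/7)
2. 160.714ms @ 3/7 + 160.714ms (3/7)
3. 321.429ms @ 6/7 + 160.714ms (3/7)
4. 482.143ms @ 9/7 + 160.714ms (3/7)
5. 642.857ms @ 12/7 + 321.429ms (6/7)
6. 964.286ms @ 18/7 + 160.714ms (3/7)

note 6 onset = 18/7b = 964.286ms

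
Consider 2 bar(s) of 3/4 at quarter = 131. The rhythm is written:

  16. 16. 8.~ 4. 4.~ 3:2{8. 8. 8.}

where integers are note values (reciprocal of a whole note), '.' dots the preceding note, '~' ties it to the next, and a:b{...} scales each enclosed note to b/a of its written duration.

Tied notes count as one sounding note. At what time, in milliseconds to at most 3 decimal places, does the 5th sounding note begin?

note 5 onset = 5b = 2290.076ms

1. 0.0ms @ 0 + 171.756ms (3/8)
2. 171.756ms @ 3/8 + 171.756ms (3/8)
3. 343.511ms @ 3/4 + 1030.534ms (9/4)
4. 1374.046ms @ 3 + 916.031ms (2)
5. 2290.076ms @ 5 + 229.008ms (1/2)
6. 2519.084ms @ 11/2 + 229.008ms (1/2)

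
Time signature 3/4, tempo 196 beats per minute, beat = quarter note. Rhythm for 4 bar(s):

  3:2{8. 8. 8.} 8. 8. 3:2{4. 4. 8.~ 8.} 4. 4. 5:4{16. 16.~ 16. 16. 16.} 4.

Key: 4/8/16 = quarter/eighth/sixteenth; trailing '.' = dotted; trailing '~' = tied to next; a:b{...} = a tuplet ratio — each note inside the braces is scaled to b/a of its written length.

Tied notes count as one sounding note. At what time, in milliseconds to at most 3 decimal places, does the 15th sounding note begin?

note 15 onset = 21/2b = 3214.286ms

1. 0.0ms @ 0 + 153.061ms (1/2)
2. 153.061ms @ 1/2 + 153.061ms (1/2)
3. 306.122ms @ 1 + 153.061ms (1/2)
4. 459.184ms @ 3/2 + 229.592ms (3/4)
5. 688.776ms @ 9/4 + 229.592ms (3/4)
6. 918.367ms @ 3 + 306.122ms (1)
7. 1224.49ms @ 4 + 306.122ms (1)
8. 1530.612ms @ 5 + 306.122ms (1)
9. 1836.735ms @ 6 + 459.184ms (3/2)
10. 2295.918ms @ 15/2 + 459.184ms (3/2)
11. 2755.102ms @ 9 + 91.837ms (3/10)
12. 2846.939ms @ 93/10 + 183.673ms (3/5)
13. 3030.612ms @ 99/10 + 91.837ms (3/10)
14. 3122.449ms @ 51/5 + 91.837ms (3/10)
15. 3214.286ms @ 21/2 + 459.184ms (3/2)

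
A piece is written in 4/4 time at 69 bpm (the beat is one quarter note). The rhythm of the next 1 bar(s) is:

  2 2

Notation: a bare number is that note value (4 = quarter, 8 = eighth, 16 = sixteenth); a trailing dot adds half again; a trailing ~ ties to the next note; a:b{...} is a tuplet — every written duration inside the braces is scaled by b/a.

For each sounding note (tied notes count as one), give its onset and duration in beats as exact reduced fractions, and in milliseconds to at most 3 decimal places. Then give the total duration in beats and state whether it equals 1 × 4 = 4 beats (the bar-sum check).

1) 0.0ms=0b +1739.13ms=2b
2) 1739.13ms=2b +1739.13ms=2b
Σ=4b of 4 (69bpm 4/4) — PASS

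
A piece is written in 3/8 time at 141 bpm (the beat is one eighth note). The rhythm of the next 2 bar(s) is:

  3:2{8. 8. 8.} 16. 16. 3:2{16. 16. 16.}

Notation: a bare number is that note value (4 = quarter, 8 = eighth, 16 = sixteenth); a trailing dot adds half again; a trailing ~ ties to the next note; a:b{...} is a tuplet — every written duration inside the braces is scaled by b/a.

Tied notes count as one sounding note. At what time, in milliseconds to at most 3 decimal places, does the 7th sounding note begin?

1. 0.0ms @ 0 + 425.532ms (1)
2. 425.532ms @ 1 + 425.532ms (1)
3. 851.064ms @ 2 + 425.532ms (1)
4. 1276.596ms @ 3 + 319.149ms (3/4)
5. 1595.745ms @ 15/4 + 319.149ms (3/4)
6. 1914.894ms @ 9/2 + 212.766ms (1/2)
7. 2127.66ms @ 5 + 212.766ms (1/2)
8. 2340.426ms @ 11/2 + 212.766ms (1/2)

note 7 onset = 5b = 2127.66ms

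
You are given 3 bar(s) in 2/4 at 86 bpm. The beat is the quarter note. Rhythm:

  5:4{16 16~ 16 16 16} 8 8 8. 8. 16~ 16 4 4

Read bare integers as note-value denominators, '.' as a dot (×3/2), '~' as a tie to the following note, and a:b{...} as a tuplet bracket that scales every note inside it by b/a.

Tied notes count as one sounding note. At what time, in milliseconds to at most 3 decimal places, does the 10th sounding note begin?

1. 0.0ms @ 0 + 139.535ms (1/5)
2. 139.535ms @ 1/5 + 279.07ms (2/5)
3. 418.605ms @ 3/5 + 139.535ms (1/5)
4. 558.14ms @ 4/5 + 139.535ms (1/5)
5. 697.674ms @ 1 + 348.837ms (1/2)
6. 1046.512ms @ 3/2 + 348.837ms (1/2)
7. 1395.349ms @ 2 + 523.256ms (3/4)
8. 1918.605ms @ 11/4 + 523.256ms (3/4)
9. 2441.86ms @ 7/2 + 348.837ms (1/2)
10. 2790.698ms @ 4 + 697.674ms (1)
11. 3488.372ms @ 5 + 697.674ms (1)

note 10 onset = 4b = 2790.698ms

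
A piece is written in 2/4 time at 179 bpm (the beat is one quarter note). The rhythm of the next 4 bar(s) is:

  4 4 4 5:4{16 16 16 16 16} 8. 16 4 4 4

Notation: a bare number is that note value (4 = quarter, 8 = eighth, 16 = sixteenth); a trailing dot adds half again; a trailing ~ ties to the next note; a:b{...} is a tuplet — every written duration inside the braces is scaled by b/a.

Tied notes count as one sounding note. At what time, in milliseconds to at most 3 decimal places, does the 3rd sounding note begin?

note 3 onset = 2b = 670.391ms

1. 0.0ms @ 0 + 335.196ms (1)
2. 335.196ms @ 1 + 335.196ms (1)
3. 670.391ms @ 2 + 335.196ms (1)
4. 1005.587ms @ 3 + 67.039ms (1/5)
5. 1072.626ms @ 16/5 + 67.039ms (1/5)
6. 1139.665ms @ 17/5 + 67.039ms (1/5)
7. 1206.704ms @ 18/5 + 67.039ms (1/5)
8. 1273.743ms @ 19/5 + 67.039ms (1/5)
9. 1340.782ms @ 4 + 251.397ms (3/4)
10. 1592.179ms @ 19/4 + 83.799ms (1/4)
11. 1675.978ms @ 5 + 335.196ms (1)
12. 2011.173ms @ 6 + 335.196ms (1)
13. 2346.369ms @ 7 + 335.196ms (1)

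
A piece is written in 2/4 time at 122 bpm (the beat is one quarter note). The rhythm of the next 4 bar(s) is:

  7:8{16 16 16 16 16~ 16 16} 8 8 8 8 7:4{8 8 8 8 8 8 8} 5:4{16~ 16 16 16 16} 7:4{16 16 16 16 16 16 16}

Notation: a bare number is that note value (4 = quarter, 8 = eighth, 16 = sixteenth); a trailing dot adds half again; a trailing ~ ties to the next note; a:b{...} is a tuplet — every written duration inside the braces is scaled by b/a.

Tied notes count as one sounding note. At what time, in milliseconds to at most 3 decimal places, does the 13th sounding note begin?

1. 0.0ms @ 0 + 140.515ms (2/7)
2. 140.515ms @ 2/7 + 140.515ms (2/7)
3. 281.03ms @ 4/7 + 140.515ms (2/7)
4. 421.546ms @ 6/7 + 140.515ms (2/7)
5. 562.061ms @ 8/7 + 281.03ms (4/7)
6. 843.091ms @ 12/7 + 140.515ms (2/7)
7. 983.607ms @ 2 + 245.902ms (1/2)
8. 1229.508ms @ 5/2 + 245.902ms (1/2)
9. 1475.41ms @ 3 + 245.902ms (1/2)
10. 1721.311ms @ 7/2 + 245.902ms (1/2)
11. 1967.213ms @ 4 + 140.515ms (2/7)
12. 2107.728ms @ 30/7 + 140.515ms (2/7)
13. 2248.244ms @ 32/7 + 140.515ms (2/7)
14. 2388.759ms @ 34/7 + 140.515ms (2/7)
15. 2529.274ms @ 36/7 + 140.515ms (2/7)
16. 2669.789ms @ 38/7 + 140.515ms (2/7)
17. 2810.304ms @ 40/7 + 140.515ms (2/7)
18. 2950.82ms @ 6 + 196.721ms (2/5)
19. 3147.541ms @ 32/5 + 98.361ms (1/5)
20. 3245.902ms @ 33/5 + 98.361ms (1/5)
21. 3344.262ms @ 34/5 + 98.361ms (1/5)
22. 3442.623ms @ 7 + 70.258ms (1/7)
23. 3512.881ms @ 50/7 + 70.258ms (1/7)
24. 3583.138ms @ 51/7 + 70.258ms (1/7)
25. 3653.396ms @ 52/7 + 70.258ms (1/7)
26. 3723.653ms @ 53/7 + 70.258ms (1/7)
27. 3793.911ms @ 54/7 + 70.258ms (1/7)
28. 3864.169ms @ 55/7 + 70.258ms (1/7)

note 13 onset = 32/7b = 2248.244ms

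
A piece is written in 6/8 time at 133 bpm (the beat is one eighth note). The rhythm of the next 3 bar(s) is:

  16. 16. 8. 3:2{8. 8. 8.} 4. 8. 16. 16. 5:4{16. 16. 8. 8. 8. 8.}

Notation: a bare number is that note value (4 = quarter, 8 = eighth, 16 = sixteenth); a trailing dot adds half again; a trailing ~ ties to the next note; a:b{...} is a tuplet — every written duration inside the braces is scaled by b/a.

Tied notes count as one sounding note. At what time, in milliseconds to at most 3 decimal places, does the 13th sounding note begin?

1. 0.0ms @ 0 + 338.346ms (3/4)
2. 338.346ms @ 3/4 + 338.346ms (3/4)
3. 676.692ms @ 3/2 + 676.692ms (3/2)
4. 1353.383ms @ 3 + 451.128ms (1)
5. 1804.511ms @ 4 + 451.128ms (1)
6. 2255.639ms @ 5 + 451.128ms (1)
7. 2706.767ms @ 6 + 1353.383ms (3)
8. 4060.15ms @ 9 + 676.692ms (3/2)
9. 4736.842ms @ 21/2 + 338.346ms (3/4)
10. 5075.188ms @ 45/4 + 338.346ms (3/4)
11. 5413.534ms @ 12 + 270.677ms (3/5)
12. 5684.211ms @ 63/5 + 270.677ms (3/5)
13. 5954.887ms @ 66/5 + 541.353ms (6/5)
14. 6496.241ms @ 72/5 + 541.353ms (6/5)
15. 7037.594ms @ 78/5 + 541.353ms (6/5)
16. 7578.947ms @ 84/5 + 541.353ms (6/5)

note 13 onset = 66/5b = 5954.887ms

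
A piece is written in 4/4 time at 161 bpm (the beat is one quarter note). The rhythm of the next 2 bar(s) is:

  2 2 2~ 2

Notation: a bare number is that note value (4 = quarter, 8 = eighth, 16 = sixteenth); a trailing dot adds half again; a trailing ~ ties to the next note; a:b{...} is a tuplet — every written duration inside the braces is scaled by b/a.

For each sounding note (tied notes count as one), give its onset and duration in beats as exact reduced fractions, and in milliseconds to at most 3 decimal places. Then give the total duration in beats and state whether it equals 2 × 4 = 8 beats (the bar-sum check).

1) 0.0ms=0b +745.342ms=2b
2) 745.342ms=2b +745.342ms=2b
3) 1490.683ms=4b +1490.683ms=4b
Σ=8b of 8 (161bpm 4/4) — PASS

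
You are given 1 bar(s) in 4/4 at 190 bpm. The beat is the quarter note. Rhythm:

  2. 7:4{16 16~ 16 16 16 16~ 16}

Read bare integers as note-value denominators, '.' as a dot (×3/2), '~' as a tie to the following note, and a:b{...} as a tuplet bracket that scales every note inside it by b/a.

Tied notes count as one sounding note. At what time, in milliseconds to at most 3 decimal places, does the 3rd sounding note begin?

note 3 onset = 22/7b = 992.481ms

1. 0.0ms @ 0 + 947.368ms (3)
2. 947.368ms @ 3 + 45.113ms (1/7)
3. 992.481ms @ 22/7 + 90.226ms (2/7)
4. 1082.707ms @ 24/7 + 45.113ms (1/7)
5. 1127.82ms @ 25/7 + 45.113ms (1/7)
6. 1172.932ms @ 26/7 + 90.226ms (2/7)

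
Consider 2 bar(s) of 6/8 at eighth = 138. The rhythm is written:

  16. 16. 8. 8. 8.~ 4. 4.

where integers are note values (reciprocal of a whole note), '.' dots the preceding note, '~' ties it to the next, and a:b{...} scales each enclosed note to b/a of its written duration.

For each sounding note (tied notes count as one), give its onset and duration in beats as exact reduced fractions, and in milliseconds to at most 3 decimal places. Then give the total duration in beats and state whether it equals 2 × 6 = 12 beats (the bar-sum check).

1) 0.0ms=0b +326.087ms=3/4b
2) 326.087ms=3/4b +326.087ms=3/4b
3) 652.174ms=3/2b +652.174ms=3/2b
4) 1304.348ms=3b +652.174ms=3/2b
5) 1956.522ms=9/2b +1956.522ms=9/2b
6) 3913.043ms=9b +1304.348ms=3b
Σ=12b of 12 (138bpm 6/8) — PASS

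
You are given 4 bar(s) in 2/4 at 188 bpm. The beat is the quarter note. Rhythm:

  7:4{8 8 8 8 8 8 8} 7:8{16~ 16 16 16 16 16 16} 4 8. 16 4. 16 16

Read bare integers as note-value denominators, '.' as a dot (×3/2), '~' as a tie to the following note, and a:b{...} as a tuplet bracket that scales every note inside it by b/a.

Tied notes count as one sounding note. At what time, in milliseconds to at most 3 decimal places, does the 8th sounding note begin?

note 8 onset = 2b = 638.298ms

1. 0.0ms @ 0 + 91.185ms (2/7)
2. 91.185ms @ 2/7 + 91.185ms (2/7)
3. 182.371ms @ 4/7 + 91.185ms (2/7)
4. 273.556ms @ 6/7 + 91.185ms (2/7)
5. 364.742ms @ 8/7 + 91.185ms (2/7)
6. 455.927ms @ 10/7 + 91.185ms (2/7)
7. 547.112ms @ 12/7 + 91.185ms (2/7)
8. 638.298ms @ 2 + 182.371ms (4/7)
9. 820.669ms @ 18/7 + 91.185ms (2/7)
10. 911.854ms @ 20/7 + 91.185ms (2/7)
11. 1003.04ms @ 22/7 + 91.185ms (2/7)
12. 1094.225ms @ 24/7 + 91.185ms (2/7)
13. 1185.41ms @ 26/7 + 91.185ms (2/7)
14. 1276.596ms @ 4 + 319.149ms (1)
15. 1595.745ms @ 5 + 239.362ms (3/4)
16. 1835.106ms @ 23/4 + 79.787ms (1/4)
17. 1914.894ms @ 6 + 478.723ms (3/2)
18. 2393.617ms @ 15/2 + 79.787ms (1/4)
19. 2473.404ms @ 31/4 + 79.787ms (1/4)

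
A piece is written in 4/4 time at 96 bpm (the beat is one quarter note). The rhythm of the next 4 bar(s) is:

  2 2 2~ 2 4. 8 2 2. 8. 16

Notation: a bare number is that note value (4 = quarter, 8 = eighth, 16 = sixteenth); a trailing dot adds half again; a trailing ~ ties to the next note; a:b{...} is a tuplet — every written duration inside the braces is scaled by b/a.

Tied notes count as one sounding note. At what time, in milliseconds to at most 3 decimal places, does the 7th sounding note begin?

1. 0.0ms @ 0 + 1250.0ms (2)
2. 1250.0ms @ 2 + 1250.0ms (2)
3. 2500.0ms @ 4 + 2500.0ms (4)
4. 5000.0ms @ 8 + 937.5ms (3/2)
5. 5937.5ms @ 19/2 + 312.5ms (1/2)
6. 6250.0ms @ 10 + 1250.0ms (2)
7. 7500.0ms @ 12 + 1875.0ms (3)
8. 9375.0ms @ 15 + 468.75ms (3/4)
9. 9843.75ms @ 63/4 + 156.25ms (1/4)

note 7 onset = 12b = 7500.0ms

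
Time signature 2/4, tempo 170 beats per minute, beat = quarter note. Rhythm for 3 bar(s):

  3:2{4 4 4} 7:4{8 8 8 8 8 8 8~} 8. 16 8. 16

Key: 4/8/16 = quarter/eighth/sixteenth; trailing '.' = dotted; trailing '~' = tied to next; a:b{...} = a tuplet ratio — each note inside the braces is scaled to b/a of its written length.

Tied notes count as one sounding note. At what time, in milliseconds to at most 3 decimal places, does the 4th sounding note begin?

note 4 onset = 2b = 705.882ms

1. 0.0ms @ 0 + 235.294ms (2/3)
2. 235.294ms @ 2/3 + 235.294ms (2/3)
3. 470.588ms @ 4/3 + 235.294ms (2/3)
4. 705.882ms @ 2 + 100.84ms (2/7)
5. 806.723ms @ 16/7 + 100.84ms (2/7)
6. 907.563ms @ 18/7 + 100.84ms (2/7)
7. 1008.403ms @ 20/7 + 100.84ms (2/7)
8. 1109.244ms @ 22/7 + 100.84ms (2/7)
9. 1210.084ms @ 24/7 + 100.84ms (2/7)
10. 1310.924ms @ 26/7 + 365.546ms (29/28)
11. 1676.471ms @ 19/4 + 88.235ms (1/4)
12. 1764.706ms @ 5 + 264.706ms (3/4)
13. 2029.412ms @ 23/4 + 88.235ms (1/4)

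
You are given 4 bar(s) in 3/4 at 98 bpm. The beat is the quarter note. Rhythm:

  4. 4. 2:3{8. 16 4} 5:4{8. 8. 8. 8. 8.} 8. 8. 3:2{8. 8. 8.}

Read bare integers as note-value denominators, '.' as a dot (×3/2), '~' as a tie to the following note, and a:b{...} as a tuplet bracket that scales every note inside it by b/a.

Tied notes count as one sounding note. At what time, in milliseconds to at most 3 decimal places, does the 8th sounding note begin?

1. 0.0ms @ 0 + 918.367ms (3/2)
2. 918.367ms @ 3/2 + 918.367ms (3/2)
3. 1836.735ms @ 3 + 688.776ms (9/8)
4. 2525.51ms @ 33/8 + 229.592ms (3/8)
5. 2755.102ms @ 9/2 + 918.367ms (3/2)
6. 3673.469ms @ 6 + 367.347ms (3/5)
7. 4040.816ms @ 33/5 + 367.347ms (3/5)
8. 4408.163ms @ 36/5 + 367.347ms (3/5)
9. 4775.51ms @ 39/5 + 367.347ms (3/5)
10. 5142.857ms @ 42/5 + 367.347ms (3/5)
11. 5510.204ms @ 9 + 459.184ms (3/4)
12. 5969.388ms @ 39/4 + 459.184ms (3/4)
13. 6428.571ms @ 21/2 + 306.122ms (1/2)
14. 6734.694ms @ 11 + 306.122ms (1/2)
15. 7040.816ms @ 23/2 + 306.122ms (1/2)

note 8 onset = 36/5b = 4408.163ms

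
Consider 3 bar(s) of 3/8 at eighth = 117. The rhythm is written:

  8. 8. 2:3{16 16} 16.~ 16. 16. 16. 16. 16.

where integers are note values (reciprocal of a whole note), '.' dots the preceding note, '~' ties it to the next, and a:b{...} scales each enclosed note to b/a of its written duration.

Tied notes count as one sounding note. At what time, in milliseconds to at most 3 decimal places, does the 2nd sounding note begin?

note 2 onset = 3/2b = 769.231ms

1. 0.0ms @ 0 + 769.231ms (3/2)
2. 769.231ms @ 3/2 + 769.231ms (3/2)
3. 1538.462ms @ 3 + 384.615ms (3/4)
4. 1923.077ms @ 15/4 + 384.615ms (3/4)
5. 2307.692ms @ 9/2 + 769.231ms (3/2)
6. 3076.923ms @ 6 + 384.615ms (3/4)
7. 3461.538ms @ 27/4 + 384.615ms (3/4)
8. 3846.154ms @ 15/2 + 384.615ms (3/4)
9. 4230.769ms @ 33/4 + 384.615ms (3/4)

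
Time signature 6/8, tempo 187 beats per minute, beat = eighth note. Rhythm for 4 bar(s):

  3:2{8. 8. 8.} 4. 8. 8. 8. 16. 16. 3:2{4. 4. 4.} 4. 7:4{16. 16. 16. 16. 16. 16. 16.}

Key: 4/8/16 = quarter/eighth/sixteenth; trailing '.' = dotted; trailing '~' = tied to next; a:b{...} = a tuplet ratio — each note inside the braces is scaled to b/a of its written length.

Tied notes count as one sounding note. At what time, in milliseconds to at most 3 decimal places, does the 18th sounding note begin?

note 18 onset = 159/7b = 7288.006ms

1. 0.0ms @ 0 + 320.856ms (1)
2. 320.856ms @ 1 + 320.856ms (1)
3. 641.711ms @ 2 + 320.856ms (1)
4. 962.567ms @ 3 + 962.567ms (3)
5. 1925.134ms @ 6 + 481.283ms (3/2)
6. 2406.417ms @ 15/2 + 481.283ms (3/2)
7. 2887.701ms @ 9 + 481.283ms (3/2)
8. 3368.984ms @ 21/2 + 240.642ms (3/4)
9. 3609.626ms @ 45/4 + 240.642ms (3/4)
10. 3850.267ms @ 12 + 641.711ms (2)
11. 4491.979ms @ 14 + 641.711ms (2)
12. 5133.69ms @ 16 + 641.711ms (2)
13. 5775.401ms @ 18 + 962.567ms (3)
14. 6737.968ms @ 21 + 137.51ms (3/7)
15. 6875.477ms @ 150/7 + 137.51ms (3/7)
16. 7012.987ms @ 153/7 + 137.51ms (3/7)
17. 7150.497ms @ 156/7 + 137.51ms (3/7)
18. 7288.006ms @ 159/7 + 137.51ms (3/7)
19. 7425.516ms @ 162/7 + 137.51ms (3/7)
20. 7563.025ms @ 165/7 + 137.51ms (3/7)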